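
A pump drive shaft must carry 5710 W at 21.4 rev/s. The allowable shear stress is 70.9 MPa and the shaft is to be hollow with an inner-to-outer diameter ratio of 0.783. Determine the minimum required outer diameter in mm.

ω = 2π·21.4 = 134.5 rad/s, so T = P/ω = 5710 / 134.5 = 42.47 N·m.
For a hollow shaft with d_i/d_o = 0.783: τ_max = 16T/(π d_o³ (1−k⁴)), so d_o = [16T/(π τ_allow (1−k⁴))]^(1/3) = [16·42.47/(π·7.09×10^7·0.6241)]^(1/3) = 0.01697 m.

17.0 mm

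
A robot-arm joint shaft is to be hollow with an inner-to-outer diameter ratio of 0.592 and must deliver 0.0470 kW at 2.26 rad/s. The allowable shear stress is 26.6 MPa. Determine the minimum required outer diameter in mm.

16.6 mm

ω = 2.26 rad/s, so T = P/ω = 0.0470×10³ / 2.260 = 20.80 N·m.
For a hollow shaft with d_i/d_o = 0.592: τ_max = 16T/(π d_o³ (1−k⁴)), so d_o = [16T/(π τ_allow (1−k⁴))]^(1/3) = [16·20.80/(π·2.66×10^7·0.8772)]^(1/3) = 0.01656 m.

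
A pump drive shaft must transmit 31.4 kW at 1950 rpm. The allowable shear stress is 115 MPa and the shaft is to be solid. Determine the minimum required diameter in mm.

19.0 mm

ω = 2π·1950/60 = 204.2 rad/s, so T = P/ω = 31.4×10³ / 204.2 = 153.8 N·m.
For a solid shaft τ_max = 16T/(πd³), so d = (16T/(π τ_allow))^(1/3) = (16·153.8/(π·1.15×10^8))^(1/3) = 0.01895 m.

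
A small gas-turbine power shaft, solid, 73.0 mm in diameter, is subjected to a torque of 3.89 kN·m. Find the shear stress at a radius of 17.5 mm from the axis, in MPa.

24.4 MPa

J = πd⁴/32 = π(0.0730)⁴/32 = 2.788×10^-6 m⁴.
Shear stress varies linearly with radius: τ = T·r/J = 3890 × 0.0175 / 2.788×10^-6 = 2.442×10^7 Pa.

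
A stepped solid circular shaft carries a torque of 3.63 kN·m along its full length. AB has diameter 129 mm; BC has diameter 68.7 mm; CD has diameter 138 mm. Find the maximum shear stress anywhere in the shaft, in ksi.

Under the same torque, τ_max = 16T/(πd³) is largest where d is smallest — segment BC (d = 68.7 mm).
τ_max = 16·3630/(π·(0.0687)³) = 5.702×10^7 Pa.

8.27 ksi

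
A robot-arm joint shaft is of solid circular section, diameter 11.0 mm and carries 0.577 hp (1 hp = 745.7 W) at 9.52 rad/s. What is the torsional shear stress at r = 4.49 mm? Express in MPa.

ω = 9.52 rad/s, so T = P/ω = 0.577×745.7 / 9.520 = 45.20 N·m.
J = πd⁴/32 = π(0.0110)⁴/32 = 1.437×10^-9 m⁴.
Shear stress varies linearly with radius: τ = T·r/J = 45.20 × 0.00449 / 1.437×10^-9 = 1.412×10^8 Pa.

141 MPa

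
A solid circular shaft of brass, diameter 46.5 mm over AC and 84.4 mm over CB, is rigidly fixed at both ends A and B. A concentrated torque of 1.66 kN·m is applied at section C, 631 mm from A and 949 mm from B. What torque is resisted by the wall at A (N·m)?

Compatibility: T_A·a/J_AC = T_B·b/J_CB with T_A + T_B = T₀.
J_AC = 4.59×10^-7 m⁴, J_CB = 4.98×10^-6 m⁴, so T_A = T₀·(J_AC/a)/((J_AC/a)+(J_CB/b)) = 202.0 N·m, T_B = 1458 N·m.

202 N·m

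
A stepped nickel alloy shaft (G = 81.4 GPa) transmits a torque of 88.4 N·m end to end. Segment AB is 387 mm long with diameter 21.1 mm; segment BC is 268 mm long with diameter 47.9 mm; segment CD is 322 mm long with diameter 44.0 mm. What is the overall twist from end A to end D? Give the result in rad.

J_AB = π(0.0211)⁴/32 = 1.95×10^-8 m⁴; J_BC = π(0.0479)⁴/32 = 5.17×10^-7 m⁴; J_CD = π(0.0440)⁴/32 = 3.68×10^-7 m⁴.
θ = (T/G)·Σ L_i/J_i = (88.40/81.4×10⁹)·(0.387/1.95×10^-8 + 0.268/5.17×10^-7 + 0.322/3.68×10^-7) = 0.02311 rad.

0.0231 rad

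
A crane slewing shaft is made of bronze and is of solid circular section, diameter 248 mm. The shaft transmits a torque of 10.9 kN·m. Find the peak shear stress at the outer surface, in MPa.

3.64 MPa

J = πd⁴/32 = π(0.248)⁴/32 = 3.714×10^-4 m⁴.
τ_max = T·r/J = 10900 × 0.124 / 3.714×10^-4 = 3.639×10^6 Pa.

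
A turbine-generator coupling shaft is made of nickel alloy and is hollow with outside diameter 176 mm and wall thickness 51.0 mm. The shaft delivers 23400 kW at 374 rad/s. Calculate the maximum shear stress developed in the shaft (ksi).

ω = 374 rad/s, so T = P/ω = 23400×10³ / 374.0 = 62570 N·m.
J = π(d_o⁴ − d_i⁴)/32 = π(0.176⁴ − 0.0740⁴)/32 = 9.126×10^-5 m⁴.
τ_max = T·r/J = 62570 × 0.0880 / 9.126×10^-5 = 6.033×10^7 Pa.

8.75 ksi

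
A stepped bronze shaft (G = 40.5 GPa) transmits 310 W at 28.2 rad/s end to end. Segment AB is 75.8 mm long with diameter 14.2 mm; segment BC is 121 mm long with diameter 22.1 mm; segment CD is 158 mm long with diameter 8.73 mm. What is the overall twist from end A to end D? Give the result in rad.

0.0818 rad

ω = 28.2 rad/s, so T = P/ω = 310 / 28.20 = 10.99 N·m.
J_AB = π(0.0142)⁴/32 = 3.99×10^-9 m⁴; J_BC = π(0.0221)⁴/32 = 2.34×10^-8 m⁴; J_CD = π(0.00873)⁴/32 = 5.70×10^-10 m⁴.
θ = (T/G)·Σ L_i/J_i = (10.99/40.5×10⁹)·(0.0758/3.99×10^-9 + 0.121/2.34×10^-8 + 0.158/5.70×10^-10) = 0.08176 rad.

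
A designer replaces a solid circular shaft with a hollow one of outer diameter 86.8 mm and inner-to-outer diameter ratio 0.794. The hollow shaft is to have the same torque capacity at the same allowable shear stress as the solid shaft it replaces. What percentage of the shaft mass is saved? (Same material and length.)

Equal τ_max and T ⇒ the solid shaft needs d_s³ = d_o³(1−k⁴), so d_s = 86.8·(1−0.794⁴)^(1/3) = 73.31 mm.
Area ratio A_h/A_s = d_o²(1−k²)/d_s² = (1−k²)/(1−k⁴)^(2/3) = 0.5180.
Mass saving = 1 − 0.5180 = 48.2 %.

48.2 %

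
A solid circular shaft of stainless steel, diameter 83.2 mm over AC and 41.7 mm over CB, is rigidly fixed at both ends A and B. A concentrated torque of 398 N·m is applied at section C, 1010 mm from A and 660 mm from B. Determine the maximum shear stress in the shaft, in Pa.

Compatibility: T_A·a/J_AC = T_B·b/J_CB with T_A + T_B = T₀.
J_AC = 4.70×10^-6 m⁴, J_CB = 2.97×10^-7 m⁴, so T_A = T₀·(J_AC/a)/((J_AC/a)+(J_CB/b)) = 363.0 N·m, T_B = 35.05 N·m.
τ in each portion: τ_AC = 3.21×10^6 Pa, τ_CB = 2.46×10^6 Pa; maximum is in AC.
τ_max = T_AC·r/J = 363.0·0.0416/4.70×10^-6 = 3.210×10^6 Pa.

3.21e6 Pa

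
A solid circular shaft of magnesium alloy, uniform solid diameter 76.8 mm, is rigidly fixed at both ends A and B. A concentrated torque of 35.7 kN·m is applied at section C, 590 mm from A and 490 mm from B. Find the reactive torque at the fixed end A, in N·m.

16200 N·m

With uniform GJ and both ends fixed, compatibility θ_AC = θ_CB gives T_A·a = T_B·b, together with T_A + T_B = T₀.
T_A = T₀·b/(a+b) = 35700·490/1080 = 16200 N·m; T_B = 19500 N·m.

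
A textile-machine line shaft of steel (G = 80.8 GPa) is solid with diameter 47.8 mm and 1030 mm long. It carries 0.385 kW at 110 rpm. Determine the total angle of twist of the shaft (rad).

8.31e-4 rad

ω = 2π·110/60 = 11.52 rad/s, so T = P/ω = 0.385×10³ / 11.52 = 33.42 N·m.
J = πd⁴/32 = π(0.0478)⁴/32 = 5.125×10^-7 m⁴.
θ = T·L/(G·J) = 33.42 × 1.03 / (80.8×10⁹ × 5.125×10^-7) = 8.313×10^-4 rad.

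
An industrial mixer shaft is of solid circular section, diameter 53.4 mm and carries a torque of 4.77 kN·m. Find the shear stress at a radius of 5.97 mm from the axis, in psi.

J = πd⁴/32 = π(0.0534)⁴/32 = 7.983×10^-7 m⁴.
Shear stress varies linearly with radius: τ = T·r/J = 4770 × 0.00597 / 7.983×10^-7 = 3.567×10^7 Pa.

5170 psi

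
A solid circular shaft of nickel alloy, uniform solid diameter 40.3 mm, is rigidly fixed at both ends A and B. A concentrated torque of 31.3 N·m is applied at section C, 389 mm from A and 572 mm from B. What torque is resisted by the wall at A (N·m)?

18.6 N·m

With uniform GJ and both ends fixed, compatibility θ_AC = θ_CB gives T_A·a = T_B·b, together with T_A + T_B = T₀.
T_A = T₀·b/(a+b) = 31.30·572/961.0 = 18.63 N·m; T_B = 12.67 N·m.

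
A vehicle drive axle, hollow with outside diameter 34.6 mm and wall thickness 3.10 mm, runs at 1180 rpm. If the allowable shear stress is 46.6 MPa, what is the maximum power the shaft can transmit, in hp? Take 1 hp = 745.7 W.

J = π(d_o⁴ − d_i⁴)/32 = π(0.0346⁴ − 0.0284⁴)/32 = 7.684×10^-8 m⁴.
T_max = τ_allow·J/r = 4.66×10^7 × 7.684×10^-8 / 0.0173 = 207.0 N·m.
ω = 2π·1180/60 = 123.6 rad/s, so P_max = T_max·ω = 2.558×10^4 W.

34.3 hp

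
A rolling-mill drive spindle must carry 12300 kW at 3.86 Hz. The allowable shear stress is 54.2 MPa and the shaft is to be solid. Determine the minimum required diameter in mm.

363 mm

ω = 2π·3.86 = 24.25 rad/s, so T = P/ω = 12300×10³ / 24.25 = 507200 N·m.
For a solid shaft τ_max = 16T/(πd³), so d = (16T/(π τ_allow))^(1/3) = (16·507200/(π·5.42×10^7))^(1/3) = 0.3626 m.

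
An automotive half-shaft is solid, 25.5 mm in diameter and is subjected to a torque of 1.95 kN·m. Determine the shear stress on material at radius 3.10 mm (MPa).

146 MPa

J = πd⁴/32 = π(0.0255)⁴/32 = 4.151×10^-8 m⁴.
Shear stress varies linearly with radius: τ = T·r/J = 1950 × 0.00310 / 4.151×10^-8 = 1.456×10^8 Pa.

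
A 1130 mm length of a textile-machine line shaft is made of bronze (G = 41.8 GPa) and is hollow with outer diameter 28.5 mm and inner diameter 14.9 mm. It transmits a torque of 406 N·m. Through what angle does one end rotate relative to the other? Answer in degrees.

J = π(d_o⁴ − d_i⁴)/32 = π(0.0285⁴ − 0.0149⁴)/32 = 5.993×10^-8 m⁴.
θ = T·L/(G·J) = 406.0 × 1.13 / (41.8×10⁹ × 5.993×10^-8) = 0.1831 rad.

10.5°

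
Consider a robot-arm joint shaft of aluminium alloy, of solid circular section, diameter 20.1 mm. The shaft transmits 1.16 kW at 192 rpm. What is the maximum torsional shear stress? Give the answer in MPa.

ω = 2π·192/60 = 20.11 rad/s, so T = P/ω = 1.16×10³ / 20.11 = 57.69 N·m.
J = πd⁴/32 = π(0.0201)⁴/32 = 1.602×10^-8 m⁴.
τ_max = T·r/J = 57.69 × 0.0100 / 1.602×10^-8 = 3.618×10^7 Pa.

36.2 MPa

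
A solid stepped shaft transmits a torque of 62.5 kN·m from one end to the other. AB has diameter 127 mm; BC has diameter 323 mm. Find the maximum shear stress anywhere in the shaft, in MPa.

155 MPa

Under the same torque, τ_max = 16T/(πd³) is largest where d is smallest — segment AB (d = 127 mm).
τ_max = 16·62500/(π·(0.127)³) = 1.554×10^8 Pa.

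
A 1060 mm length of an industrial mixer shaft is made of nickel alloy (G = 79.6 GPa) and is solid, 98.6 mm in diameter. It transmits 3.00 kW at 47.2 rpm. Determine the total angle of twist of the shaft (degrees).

0.0499°

ω = 2π·47.2/60 = 4.943 rad/s, so T = P/ω = 3.00×10³ / 4.943 = 606.9 N·m.
J = πd⁴/32 = π(0.0986)⁴/32 = 9.279×10^-6 m⁴.
θ = T·L/(G·J) = 606.9 × 1.06 / (79.6×10⁹ × 9.279×10^-6) = 8.710×10^-4 rad.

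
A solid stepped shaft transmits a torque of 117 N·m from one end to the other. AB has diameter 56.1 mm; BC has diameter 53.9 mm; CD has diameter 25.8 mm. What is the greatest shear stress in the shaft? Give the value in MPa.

Under the same torque, τ_max = 16T/(πd³) is largest where d is smallest — segment CD (d = 25.8 mm).
τ_max = 16·117.0/(π·(0.0258)³) = 3.470×10^7 Pa.

34.7 MPa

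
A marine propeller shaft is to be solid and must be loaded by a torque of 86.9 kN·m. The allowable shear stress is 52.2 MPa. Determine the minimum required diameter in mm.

204 mm

For a solid shaft τ_max = 16T/(πd³), so d = (16T/(π τ_allow))^(1/3) = (16·86900/(π·5.22×10^7))^(1/3) = 0.2039 m.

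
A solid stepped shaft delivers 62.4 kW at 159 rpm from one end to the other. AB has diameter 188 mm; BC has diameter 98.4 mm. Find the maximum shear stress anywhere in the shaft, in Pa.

2.00e7 Pa

ω = 2π·159/60 = 16.65 rad/s, so T = P/ω = 62.4×10³ / 16.65 = 3748 N·m.
Under the same torque, τ_max = 16T/(πd³) is largest where d is smallest — segment BC (d = 98.4 mm).
τ_max = 16·3748/(π·(0.0984)³) = 2.003×10^7 Pa.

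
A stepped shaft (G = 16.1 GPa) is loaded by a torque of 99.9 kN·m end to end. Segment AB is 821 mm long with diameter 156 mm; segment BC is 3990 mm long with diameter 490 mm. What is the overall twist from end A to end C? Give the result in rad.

0.0920 rad

J_AB = π(0.156)⁴/32 = 5.81×10^-5 m⁴; J_BC = π(0.490)⁴/32 = 5.66×10^-3 m⁴.
θ = (T/G)·Σ L_i/J_i = (99900/16.1×10⁹)·(0.821/5.81×10^-5 + 3.99/5.66×10^-3) = 0.09199 rad.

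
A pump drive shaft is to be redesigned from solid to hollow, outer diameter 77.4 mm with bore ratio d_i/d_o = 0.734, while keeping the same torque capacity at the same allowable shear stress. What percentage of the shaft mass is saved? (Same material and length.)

Equal τ_max and T ⇒ the solid shaft needs d_s³ = d_o³(1−k⁴), so d_s = 77.4·(1−0.734⁴)^(1/3) = 69.04 mm.
Area ratio A_h/A_s = d_o²(1−k²)/d_s² = (1−k²)/(1−k⁴)^(2/3) = 0.5797.
Mass saving = 1 − 0.5797 = 42.0 %.

42.0 %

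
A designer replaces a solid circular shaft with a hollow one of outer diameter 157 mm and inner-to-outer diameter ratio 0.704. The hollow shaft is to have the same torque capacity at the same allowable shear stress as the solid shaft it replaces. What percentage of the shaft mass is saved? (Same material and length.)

Equal τ_max and T ⇒ the solid shaft needs d_s³ = d_o³(1−k⁴), so d_s = 157·(1−0.704⁴)^(1/3) = 142.9 mm.
Area ratio A_h/A_s = d_o²(1−k²)/d_s² = (1−k²)/(1−k⁴)^(2/3) = 0.6087.
Mass saving = 1 − 0.6087 = 39.1 %.

39.1 %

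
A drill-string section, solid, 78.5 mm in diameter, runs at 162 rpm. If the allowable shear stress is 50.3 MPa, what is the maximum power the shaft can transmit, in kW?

81.0 kW

J = πd⁴/32 = π(0.0785)⁴/32 = 3.728×10^-6 m⁴.
T_max = τ_allow·J/r = 5.03×10^7 × 3.728×10^-6 / 0.0393 = 4778 N·m.
ω = 2π·162/60 = 16.96 rad/s, so P_max = T_max·ω = 8.105×10^4 W.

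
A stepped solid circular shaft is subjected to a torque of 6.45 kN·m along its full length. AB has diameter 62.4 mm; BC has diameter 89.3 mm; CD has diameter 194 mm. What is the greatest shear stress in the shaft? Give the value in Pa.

Under the same torque, τ_max = 16T/(πd³) is largest where d is smallest — segment AB (d = 62.4 mm).
τ_max = 16·6450/(π·(0.0624)³) = 1.352×10^8 Pa.

1.35e8 Pa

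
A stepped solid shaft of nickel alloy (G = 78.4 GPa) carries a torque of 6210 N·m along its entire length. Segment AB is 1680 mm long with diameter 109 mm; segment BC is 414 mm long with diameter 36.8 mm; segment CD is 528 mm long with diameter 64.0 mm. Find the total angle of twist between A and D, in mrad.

J_AB = π(0.109)⁴/32 = 1.39×10^-5 m⁴; J_BC = π(0.0368)⁴/32 = 1.80×10^-7 m⁴; J_CD = π(0.0640)⁴/32 = 1.65×10^-6 m⁴.
θ = (T/G)·Σ L_i/J_i = (6210/78.4×10⁹)·(1.68/1.39×10^-5 + 0.414/1.80×10^-7 + 0.528/1.65×10^-6) = 0.2171 rad.

217 mrad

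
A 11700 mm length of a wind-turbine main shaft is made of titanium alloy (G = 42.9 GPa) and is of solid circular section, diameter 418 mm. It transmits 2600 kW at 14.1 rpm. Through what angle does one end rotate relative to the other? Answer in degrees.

9.18°

ω = 2π·14.1/60 = 1.477 rad/s, so T = P/ω = 2600×10³ / 1.477 = 1.761e6 N·m.
J = πd⁴/32 = π(0.418)⁴/32 = 2.997×10^-3 m⁴.
θ = T·L/(G·J) = 1.761e6 × 11.7 / (42.9×10⁹ × 2.997×10^-3) = 0.1602 rad.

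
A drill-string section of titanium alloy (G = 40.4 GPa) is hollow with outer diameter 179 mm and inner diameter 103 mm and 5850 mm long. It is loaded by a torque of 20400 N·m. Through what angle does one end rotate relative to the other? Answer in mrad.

32.9 mrad

J = π(d_o⁴ − d_i⁴)/32 = π(0.179⁴ − 0.103⁴)/32 = 8.974×10^-5 m⁴.
θ = T·L/(G·J) = 20400 × 5.85 / (40.4×10⁹ × 8.974×10^-5) = 0.03292 rad.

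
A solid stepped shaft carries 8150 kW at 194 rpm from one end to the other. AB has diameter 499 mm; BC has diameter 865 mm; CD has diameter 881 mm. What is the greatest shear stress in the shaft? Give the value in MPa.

ω = 2π·194/60 = 20.32 rad/s, so T = P/ω = 8150×10³ / 20.32 = 401200 N·m.
Under the same torque, τ_max = 16T/(πd³) is largest where d is smallest — segment AB (d = 499 mm).
τ_max = 16·401200/(π·(0.499)³) = 1.644×10^7 Pa.

16.4 MPa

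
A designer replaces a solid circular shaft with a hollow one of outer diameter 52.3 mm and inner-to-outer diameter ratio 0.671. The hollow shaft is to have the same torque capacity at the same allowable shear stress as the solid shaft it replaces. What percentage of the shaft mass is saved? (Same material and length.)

36.1 %

Equal τ_max and T ⇒ the solid shaft needs d_s³ = d_o³(1−k⁴), so d_s = 52.3·(1−0.671⁴)^(1/3) = 48.50 mm.
Area ratio A_h/A_s = d_o²(1−k²)/d_s² = (1−k²)/(1−k⁴)^(2/3) = 0.6394.
Mass saving = 1 − 0.6394 = 36.1 %.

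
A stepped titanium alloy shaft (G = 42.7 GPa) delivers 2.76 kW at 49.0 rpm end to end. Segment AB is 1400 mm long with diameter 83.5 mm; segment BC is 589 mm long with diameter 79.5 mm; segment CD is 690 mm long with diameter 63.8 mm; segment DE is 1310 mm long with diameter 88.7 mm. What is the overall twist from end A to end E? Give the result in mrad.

ω = 2π·49.0/60 = 5.131 rad/s, so T = P/ω = 2.76×10³ / 5.131 = 537.9 N·m.
J_AB = π(0.0835)⁴/32 = 4.77×10^-6 m⁴; J_BC = π(0.0795)⁴/32 = 3.92×10^-6 m⁴; J_CD = π(0.0638)⁴/32 = 1.63×10^-6 m⁴; J_DE = π(0.0887)⁴/32 = 6.08×10^-6 m⁴.
θ = (T/G)·Σ L_i/J_i = (537.9/42.7×10⁹)·(1.40/4.77×10^-6 + 0.589/3.92×10^-6 + 0.690/1.63×10^-6 + 1.31/6.08×10^-6) = 0.01365 rad.

13.6 mrad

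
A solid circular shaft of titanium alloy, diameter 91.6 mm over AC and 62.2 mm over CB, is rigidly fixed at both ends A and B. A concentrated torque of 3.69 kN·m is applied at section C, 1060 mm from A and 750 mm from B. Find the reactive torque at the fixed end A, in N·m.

2840 N·m

Compatibility: T_A·a/J_AC = T_B·b/J_CB with T_A + T_B = T₀.
J_AC = 6.91×10^-6 m⁴, J_CB = 1.47×10^-6 m⁴, so T_A = T₀·(J_AC/a)/((J_AC/a)+(J_CB/b)) = 2837 N·m, T_B = 852.6 N·m.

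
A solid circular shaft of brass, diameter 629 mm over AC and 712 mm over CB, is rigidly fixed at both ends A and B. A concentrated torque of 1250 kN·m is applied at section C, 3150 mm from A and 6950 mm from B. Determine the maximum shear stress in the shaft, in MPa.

Compatibility: T_A·a/J_AC = T_B·b/J_CB with T_A + T_B = T₀.
J_AC = 0.0154 m⁴, J_CB = 0.0252 m⁴, so T_A = T₀·(J_AC/a)/((J_AC/a)+(J_CB/b)) = 716700 N·m, T_B = 533300 N·m.
τ in each portion: τ_AC = 1.47×10^7 Pa, τ_CB = 7.53×10^6 Pa; maximum is in AC.
τ_max = T_AC·r/J = 716700·0.315/0.0154 = 1.467×10^7 Pa.

14.7 MPa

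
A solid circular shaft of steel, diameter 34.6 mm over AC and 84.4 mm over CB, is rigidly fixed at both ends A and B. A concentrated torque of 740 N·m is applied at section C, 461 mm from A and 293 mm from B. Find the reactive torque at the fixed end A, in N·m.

13.0 N·m

Compatibility: T_A·a/J_AC = T_B·b/J_CB with T_A + T_B = T₀.
J_AC = 1.41×10^-7 m⁴, J_CB = 4.98×10^-6 m⁴, so T_A = T₀·(J_AC/a)/((J_AC/a)+(J_CB/b)) = 13.05 N·m, T_B = 727.0 N·m.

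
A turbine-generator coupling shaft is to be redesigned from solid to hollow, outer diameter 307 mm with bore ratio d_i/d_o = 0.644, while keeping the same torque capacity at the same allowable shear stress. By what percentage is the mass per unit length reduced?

33.6 %

Equal τ_max and T ⇒ the solid shaft needs d_s³ = d_o³(1−k⁴), so d_s = 307·(1−0.644⁴)^(1/3) = 288.3 mm.
Area ratio A_h/A_s = d_o²(1−k²)/d_s² = (1−k²)/(1−k⁴)^(2/3) = 0.6637.
Mass saving = 1 − 0.6637 = 33.6 %.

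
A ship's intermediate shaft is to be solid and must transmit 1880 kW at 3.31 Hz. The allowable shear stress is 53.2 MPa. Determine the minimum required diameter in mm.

ω = 2π·3.31 = 20.80 rad/s, so T = P/ω = 1880×10³ / 20.80 = 90400 N·m.
For a solid shaft τ_max = 16T/(πd³), so d = (16T/(π τ_allow))^(1/3) = (16·90400/(π·5.32×10^7))^(1/3) = 0.2053 m.

205 mm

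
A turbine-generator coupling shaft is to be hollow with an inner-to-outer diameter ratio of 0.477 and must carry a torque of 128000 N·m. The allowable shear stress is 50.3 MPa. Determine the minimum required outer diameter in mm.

239 mm

For a hollow shaft with d_i/d_o = 0.477: τ_max = 16T/(π d_o³ (1−k⁴)), so d_o = [16T/(π τ_allow (1−k⁴))]^(1/3) = [16·128000/(π·5.03×10^7·0.9482)]^(1/3) = 0.2391 m.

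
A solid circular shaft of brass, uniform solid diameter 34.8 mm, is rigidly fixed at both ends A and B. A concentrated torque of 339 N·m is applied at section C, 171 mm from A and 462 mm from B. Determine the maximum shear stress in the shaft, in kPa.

With uniform GJ and both ends fixed, compatibility θ_AC = θ_CB gives T_A·a = T_B·b, together with T_A + T_B = T₀.
T_A = T₀·b/(a+b) = 339.0·462/633.0 = 247.4 N·m; T_B = 91.58 N·m.
τ in each portion: τ_AC = 2.99×10^7 Pa, τ_CB = 1.11×10^7 Pa; maximum is in AC.
τ_max = T_AC·r/J = 247.4·0.0174/1.44×10^-7 = 2.990×10^7 Pa.

29900 kPa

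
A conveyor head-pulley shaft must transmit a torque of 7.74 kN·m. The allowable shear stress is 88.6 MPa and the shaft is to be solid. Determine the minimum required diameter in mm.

76.3 mm

For a solid shaft τ_max = 16T/(πd³), so d = (16T/(π τ_allow))^(1/3) = (16·7740/(π·8.86×10^7))^(1/3) = 0.07634 m.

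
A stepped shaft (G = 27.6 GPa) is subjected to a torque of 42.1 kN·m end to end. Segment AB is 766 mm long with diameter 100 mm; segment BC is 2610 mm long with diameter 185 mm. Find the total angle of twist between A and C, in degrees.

8.80°

J_AB = π(0.100)⁴/32 = 9.82×10^-6 m⁴; J_BC = π(0.185)⁴/32 = 1.15×10^-4 m⁴.
θ = (T/G)·Σ L_i/J_i = (42100/27.6×10⁹)·(0.766/9.82×10^-6 + 2.61/1.15×10^-4) = 0.1536 rad.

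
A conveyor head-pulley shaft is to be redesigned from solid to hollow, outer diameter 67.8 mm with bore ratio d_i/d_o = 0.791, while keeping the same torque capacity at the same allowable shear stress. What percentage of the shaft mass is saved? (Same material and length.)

47.9 %

Equal τ_max and T ⇒ the solid shaft needs d_s³ = d_o³(1−k⁴), so d_s = 67.8·(1−0.791⁴)^(1/3) = 57.45 mm.
Area ratio A_h/A_s = d_o²(1−k²)/d_s² = (1−k²)/(1−k⁴)^(2/3) = 0.5213.
Mass saving = 1 − 0.5213 = 47.9 %.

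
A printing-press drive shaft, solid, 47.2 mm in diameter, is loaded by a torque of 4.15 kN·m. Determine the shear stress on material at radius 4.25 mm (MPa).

36.2 MPa

J = πd⁴/32 = π(0.0472)⁴/32 = 4.873×10^-7 m⁴.
Shear stress varies linearly with radius: τ = T·r/J = 4150 × 0.00425 / 4.873×10^-7 = 3.620×10^7 Pa.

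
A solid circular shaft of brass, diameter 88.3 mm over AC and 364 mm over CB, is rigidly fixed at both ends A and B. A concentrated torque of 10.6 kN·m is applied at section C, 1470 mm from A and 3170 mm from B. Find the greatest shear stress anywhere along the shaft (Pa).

1.11e6 Pa

Compatibility: T_A·a/J_AC = T_B·b/J_CB with T_A + T_B = T₀.
J_AC = 5.97×10^-6 m⁴, J_CB = 1.72×10^-3 m⁴, so T_A = T₀·(J_AC/a)/((J_AC/a)+(J_CB/b)) = 78.57 N·m, T_B = 10520 N·m.
τ in each portion: τ_AC = 5.81×10^5 Pa, τ_CB = 1.11×10^6 Pa; maximum is in CB.
τ_max = T_CB·r/J = 10520·0.182/1.72×10^-3 = 1.111×10^6 Pa.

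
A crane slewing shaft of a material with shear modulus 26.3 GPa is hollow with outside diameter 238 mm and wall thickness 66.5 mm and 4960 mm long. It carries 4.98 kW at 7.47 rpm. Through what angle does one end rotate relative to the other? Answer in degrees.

ω = 2π·7.47/60 = 0.7823 rad/s, so T = P/ω = 4.98×10³ / 0.7823 = 6366 N·m.
J = π(d_o⁴ − d_i⁴)/32 = π(0.238⁴ − 0.105⁴)/32 = 3.031×10^-4 m⁴.
θ = T·L/(G·J) = 6366 × 4.96 / (26.3×10⁹ × 3.031×10^-4) = 3.962×10^-3 rad.

0.227°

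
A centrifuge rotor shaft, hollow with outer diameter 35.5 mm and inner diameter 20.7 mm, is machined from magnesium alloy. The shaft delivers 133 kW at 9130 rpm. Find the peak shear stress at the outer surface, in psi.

ω = 2π·9130/60 = 956.1 rad/s, so T = P/ω = 133×10³ / 956.1 = 139.1 N·m.
J = π(d_o⁴ − d_i⁴)/32 = π(0.0355⁴ − 0.0207⁴)/32 = 1.379×10^-7 m⁴.
τ_max = T·r/J = 139.1 × 0.0177 / 1.379×10^-7 = 1.791×10^7 Pa.

2600 psi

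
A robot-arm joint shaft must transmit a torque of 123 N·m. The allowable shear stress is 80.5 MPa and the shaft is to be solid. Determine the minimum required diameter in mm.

19.8 mm

For a solid shaft τ_max = 16T/(πd³), so d = (16T/(π τ_allow))^(1/3) = (16·123.0/(π·8.05×10^7))^(1/3) = 0.01982 m.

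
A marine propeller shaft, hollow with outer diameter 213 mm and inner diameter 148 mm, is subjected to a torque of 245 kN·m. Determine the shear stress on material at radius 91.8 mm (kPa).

J = π(d_o⁴ − d_i⁴)/32 = π(0.213⁴ − 0.148⁴)/32 = 1.550×10^-4 m⁴.
Shear stress varies linearly with radius: τ = T·r/J = 245000 × 0.0918 / 1.550×10^-4 = 1.451×10^8 Pa.

145000 kPa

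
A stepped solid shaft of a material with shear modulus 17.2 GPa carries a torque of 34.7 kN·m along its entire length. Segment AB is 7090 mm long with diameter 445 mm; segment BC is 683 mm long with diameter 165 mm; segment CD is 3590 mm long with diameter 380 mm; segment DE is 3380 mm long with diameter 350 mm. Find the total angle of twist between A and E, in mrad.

30.8 mrad

J_AB = π(0.445)⁴/32 = 3.85×10^-3 m⁴; J_BC = π(0.165)⁴/32 = 7.28×10^-5 m⁴; J_CD = π(0.380)⁴/32 = 2.05×10^-3 m⁴; J_DE = π(0.350)⁴/32 = 1.47×10^-3 m⁴.
θ = (T/G)·Σ L_i/J_i = (34700/17.2×10⁹)·(7.09/3.85×10^-3 + 0.683/7.28×10^-5 + 3.59/2.05×10^-3 + 3.38/1.47×10^-3) = 0.03082 rad.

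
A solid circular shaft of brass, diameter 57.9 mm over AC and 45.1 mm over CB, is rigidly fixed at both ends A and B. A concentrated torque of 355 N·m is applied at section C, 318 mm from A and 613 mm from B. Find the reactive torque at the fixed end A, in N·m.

Compatibility: T_A·a/J_AC = T_B·b/J_CB with T_A + T_B = T₀.
J_AC = 1.10×10^-6 m⁴, J_CB = 4.06×10^-7 m⁴, so T_A = T₀·(J_AC/a)/((J_AC/a)+(J_CB/b)) = 298.1 N·m, T_B = 56.92 N·m.

298 N·m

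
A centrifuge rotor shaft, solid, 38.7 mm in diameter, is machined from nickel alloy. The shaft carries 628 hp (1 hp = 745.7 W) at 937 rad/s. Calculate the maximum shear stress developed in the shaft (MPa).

ω = 937 rad/s, so T = P/ω = 628×745.7 / 937.0 = 499.8 N·m.
J = πd⁴/32 = π(0.0387)⁴/32 = 2.202×10^-7 m⁴.
τ_max = T·r/J = 499.8 × 0.0194 / 2.202×10^-7 = 4.392×10^7 Pa.

43.9 MPa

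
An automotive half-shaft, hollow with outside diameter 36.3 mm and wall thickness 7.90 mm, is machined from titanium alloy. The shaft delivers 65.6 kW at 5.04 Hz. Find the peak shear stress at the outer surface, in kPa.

246000 kPa

ω = 2π·5.04 = 31.67 rad/s, so T = P/ω = 65.6×10³ / 31.67 = 2072 N·m.
J = π(d_o⁴ − d_i⁴)/32 = π(0.0363⁴ − 0.0205⁴)/32 = 1.531×10^-7 m⁴.
τ_max = T·r/J = 2072 × 0.0181 / 1.531×10^-7 = 2.455×10^8 Pa.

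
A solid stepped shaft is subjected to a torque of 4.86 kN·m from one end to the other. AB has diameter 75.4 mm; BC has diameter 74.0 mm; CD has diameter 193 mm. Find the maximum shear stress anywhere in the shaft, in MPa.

Under the same torque, τ_max = 16T/(πd³) is largest where d is smallest — segment BC (d = 74.0 mm).
τ_max = 16·4860/(π·(0.0740)³) = 6.108×10^7 Pa.

61.1 MPa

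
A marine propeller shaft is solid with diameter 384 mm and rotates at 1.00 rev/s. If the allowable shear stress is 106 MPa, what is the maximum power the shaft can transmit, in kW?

7400 kW

J = πd⁴/32 = π(0.384)⁴/32 = 2.135×10^-3 m⁴.
T_max = τ_allow·J/r = 1.06×10^8 × 2.135×10^-3 / 0.192 = 1.178e6 N·m.
ω = 2π·1.00 = 6.283 rad/s, so P_max = T_max·ω = 7.405×10^6 W.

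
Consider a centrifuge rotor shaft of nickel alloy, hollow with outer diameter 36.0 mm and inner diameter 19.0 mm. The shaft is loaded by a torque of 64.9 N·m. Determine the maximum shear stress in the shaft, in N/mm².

7.68 N/mm²

J = π(d_o⁴ − d_i⁴)/32 = π(0.0360⁴ − 0.0190⁴)/32 = 1.521×10^-7 m⁴.
τ_max = T·r/J = 64.90 × 0.0180 / 1.521×10^-7 = 7.680×10^6 Pa.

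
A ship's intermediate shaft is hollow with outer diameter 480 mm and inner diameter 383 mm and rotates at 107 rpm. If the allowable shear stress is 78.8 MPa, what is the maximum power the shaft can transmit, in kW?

11400 kW

J = π(d_o⁴ − d_i⁴)/32 = π(0.480⁴ − 0.383⁴)/32 = 3.099×10^-3 m⁴.
T_max = τ_allow·J/r = 7.88×10^7 × 3.099×10^-3 / 0.240 = 1.018e6 N·m.
ω = 2π·107/60 = 11.21 rad/s, so P_max = T_max·ω = 1.140×10^7 W.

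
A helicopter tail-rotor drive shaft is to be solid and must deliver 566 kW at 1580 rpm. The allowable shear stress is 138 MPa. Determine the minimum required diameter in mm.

50.2 mm

ω = 2π·1580/60 = 165.5 rad/s, so T = P/ω = 566×10³ / 165.5 = 3421 N·m.
For a solid shaft τ_max = 16T/(πd³), so d = (16T/(π τ_allow))^(1/3) = (16·3421/(π·1.38×10^8))^(1/3) = 0.05017 m.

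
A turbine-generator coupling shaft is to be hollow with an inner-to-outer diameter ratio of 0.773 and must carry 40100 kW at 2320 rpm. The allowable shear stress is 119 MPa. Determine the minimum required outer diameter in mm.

ω = 2π·2320/60 = 242.9 rad/s, so T = P/ω = 40100×10³ / 242.9 = 165100 N·m.
For a hollow shaft with d_i/d_o = 0.773: τ_max = 16T/(π d_o³ (1−k⁴)), so d_o = [16T/(π τ_allow (1−k⁴))]^(1/3) = [16·165100/(π·1.19×10^8·0.6430)]^(1/3) = 0.2223 m.

222 mm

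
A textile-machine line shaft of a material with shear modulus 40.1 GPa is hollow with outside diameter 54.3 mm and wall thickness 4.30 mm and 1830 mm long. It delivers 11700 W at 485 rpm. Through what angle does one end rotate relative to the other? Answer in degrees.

1.42°

ω = 2π·485/60 = 50.79 rad/s, so T = P/ω = 11700 / 50.79 = 230.4 N·m.
J = π(d_o⁴ − d_i⁴)/32 = π(0.0543⁴ − 0.0457⁴)/32 = 4.253×10^-7 m⁴.
θ = T·L/(G·J) = 230.4 × 1.83 / (40.1×10⁹ × 4.253×10^-7) = 0.02472 rad.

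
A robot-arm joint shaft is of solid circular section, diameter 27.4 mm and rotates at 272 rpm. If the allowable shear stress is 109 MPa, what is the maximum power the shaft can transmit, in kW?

J = πd⁴/32 = π(0.0274)⁴/32 = 5.534×10^-8 m⁴.
T_max = τ_allow·J/r = 1.09×10^8 × 5.534×10^-8 / 0.0137 = 440.3 N·m.
ω = 2π·272/60 = 28.48 rad/s, so P_max = T_max·ω = 1.254×10^4 W.

12.5 kW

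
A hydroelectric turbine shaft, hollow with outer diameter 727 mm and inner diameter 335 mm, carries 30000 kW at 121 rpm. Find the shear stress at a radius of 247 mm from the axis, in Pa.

2.23e7 Pa

ω = 2π·121/60 = 12.67 rad/s, so T = P/ω = 30000×10³ / 12.67 = 2.368e6 N·m.
J = π(d_o⁴ − d_i⁴)/32 = π(0.727⁴ − 0.335⁴)/32 = 0.02619 m⁴.
Shear stress varies linearly with radius: τ = T·r/J = 2.368e6 × 0.247 / 0.02619 = 2.233×10^7 Pa.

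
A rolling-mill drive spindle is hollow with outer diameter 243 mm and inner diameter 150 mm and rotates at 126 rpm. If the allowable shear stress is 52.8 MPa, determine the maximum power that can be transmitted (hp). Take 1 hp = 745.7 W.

J = π(d_o⁴ − d_i⁴)/32 = π(0.243⁴ − 0.150⁴)/32 = 2.926×10^-4 m⁴.
T_max = τ_allow·J/r = 5.28×10^7 × 2.926×10^-4 / 0.121 = 127200 N·m.
ω = 2π·126/60 = 13.19 rad/s, so P_max = T_max·ω = 1.678×10^6 W.

2250 hp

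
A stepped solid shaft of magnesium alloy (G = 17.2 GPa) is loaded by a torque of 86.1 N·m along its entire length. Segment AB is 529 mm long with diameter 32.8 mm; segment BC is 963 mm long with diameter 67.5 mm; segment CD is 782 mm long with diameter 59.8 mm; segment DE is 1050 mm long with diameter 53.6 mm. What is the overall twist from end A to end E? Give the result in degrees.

J_AB = π(0.0328)⁴/32 = 1.14×10^-7 m⁴; J_BC = π(0.0675)⁴/32 = 2.04×10^-6 m⁴; J_CD = π(0.0598)⁴/32 = 1.26×10^-6 m⁴; J_DE = π(0.0536)⁴/32 = 8.10×10^-7 m⁴.
θ = (T/G)·Σ L_i/J_i = (86.10/17.2×10⁹)·(0.529/1.14×10^-7 + 0.963/2.04×10^-6 + 0.782/1.26×10^-6 + 1.05/8.10×10^-7) = 0.03527 rad.

2.02°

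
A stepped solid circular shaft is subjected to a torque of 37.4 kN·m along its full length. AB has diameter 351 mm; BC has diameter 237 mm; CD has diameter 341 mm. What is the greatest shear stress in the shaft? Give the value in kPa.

14300 kPa

Under the same torque, τ_max = 16T/(πd³) is largest where d is smallest — segment BC (d = 237 mm).
τ_max = 16·37400/(π·(0.237)³) = 1.431×10^7 Pa.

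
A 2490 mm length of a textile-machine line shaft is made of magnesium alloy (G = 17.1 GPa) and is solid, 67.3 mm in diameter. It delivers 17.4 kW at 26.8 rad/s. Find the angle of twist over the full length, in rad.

ω = 26.8 rad/s, so T = P/ω = 17.4×10³ / 26.80 = 649.3 N·m.
J = πd⁴/32 = π(0.0673)⁴/32 = 2.014×10^-6 m⁴.
θ = T·L/(G·J) = 649.3 × 2.49 / (17.1×10⁹ × 2.014×10^-6) = 0.04694 rad.

0.0469 rad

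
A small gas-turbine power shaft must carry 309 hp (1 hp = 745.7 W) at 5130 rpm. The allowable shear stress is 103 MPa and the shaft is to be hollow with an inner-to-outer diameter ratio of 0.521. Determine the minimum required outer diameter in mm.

28.4 mm

ω = 2π·5130/60 = 537.2 rad/s, so T = P/ω = 309×745.7 / 537.2 = 428.9 N·m.
For a hollow shaft with d_i/d_o = 0.521: τ_max = 16T/(π d_o³ (1−k⁴)), so d_o = [16T/(π τ_allow (1−k⁴))]^(1/3) = [16·428.9/(π·1.03×10^8·0.9263)]^(1/3) = 0.02840 m.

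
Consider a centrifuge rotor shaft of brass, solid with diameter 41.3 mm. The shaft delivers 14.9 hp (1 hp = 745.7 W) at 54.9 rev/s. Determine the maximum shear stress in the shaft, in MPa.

2.33 MPa

ω = 2π·54.9 = 344.9 rad/s, so T = P/ω = 14.9×745.7 / 344.9 = 32.21 N·m.
J = πd⁴/32 = π(0.0413)⁴/32 = 2.856×10^-7 m⁴.
τ_max = T·r/J = 32.21 × 0.0206 / 2.856×10^-7 = 2.329×10^6 Pa.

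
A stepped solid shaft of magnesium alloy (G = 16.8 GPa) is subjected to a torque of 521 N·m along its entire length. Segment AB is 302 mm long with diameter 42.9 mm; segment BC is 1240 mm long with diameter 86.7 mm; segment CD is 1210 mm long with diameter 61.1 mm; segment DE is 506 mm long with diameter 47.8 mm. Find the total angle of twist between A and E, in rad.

0.0931 rad

J_AB = π(0.0429)⁴/32 = 3.33×10^-7 m⁴; J_BC = π(0.0867)⁴/32 = 5.55×10^-6 m⁴; J_CD = π(0.0611)⁴/32 = 1.37×10^-6 m⁴; J_DE = π(0.0478)⁴/32 = 5.13×10^-7 m⁴.
θ = (T/G)·Σ L_i/J_i = (521.0/16.8×10⁹)·(0.302/3.33×10^-7 + 1.24/5.55×10^-6 + 1.21/1.37×10^-6 + 0.506/5.13×10^-7) = 0.09314 rad.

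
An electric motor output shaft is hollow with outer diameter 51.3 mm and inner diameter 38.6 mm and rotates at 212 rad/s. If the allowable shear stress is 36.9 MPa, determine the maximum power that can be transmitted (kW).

J = π(d_o⁴ − d_i⁴)/32 = π(0.0513⁴ − 0.0386⁴)/32 = 4.620×10^-7 m⁴.
T_max = τ_allow·J/r = 3.69×10^7 × 4.620×10^-7 / 0.0256 = 664.6 N·m.
ω = 212 rad/s, so P_max = T_max·ω = 1.409×10^5 W.

141 kW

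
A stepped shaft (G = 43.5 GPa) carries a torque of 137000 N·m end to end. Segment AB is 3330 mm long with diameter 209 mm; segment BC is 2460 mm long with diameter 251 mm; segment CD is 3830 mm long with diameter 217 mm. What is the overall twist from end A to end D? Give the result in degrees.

J_AB = π(0.209)⁴/32 = 1.87×10^-4 m⁴; J_BC = π(0.251)⁴/32 = 3.90×10^-4 m⁴; J_CD = π(0.217)⁴/32 = 2.18×10^-4 m⁴.
θ = (T/G)·Σ L_i/J_i = (137000/43.5×10⁹)·(3.33/1.87×10^-4 + 2.46/3.90×10^-4 + 3.83/2.18×10^-4) = 0.1313 rad.

7.52°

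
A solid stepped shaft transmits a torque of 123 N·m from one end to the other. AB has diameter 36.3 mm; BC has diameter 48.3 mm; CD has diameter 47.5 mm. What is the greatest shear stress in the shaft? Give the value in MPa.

13.1 MPa

Under the same torque, τ_max = 16T/(πd³) is largest where d is smallest — segment AB (d = 36.3 mm).
τ_max = 16·123.0/(π·(0.0363)³) = 1.310×10^7 Pa.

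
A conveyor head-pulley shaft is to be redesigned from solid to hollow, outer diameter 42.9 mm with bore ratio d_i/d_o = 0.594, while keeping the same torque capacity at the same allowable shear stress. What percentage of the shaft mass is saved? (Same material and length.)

Equal τ_max and T ⇒ the solid shaft needs d_s³ = d_o³(1−k⁴), so d_s = 42.9·(1−0.594⁴)^(1/3) = 41.04 mm.
Area ratio A_h/A_s = d_o²(1−k²)/d_s² = (1−k²)/(1−k⁴)^(2/3) = 0.7071.
Mass saving = 1 − 0.7071 = 29.3 %.

29.3 %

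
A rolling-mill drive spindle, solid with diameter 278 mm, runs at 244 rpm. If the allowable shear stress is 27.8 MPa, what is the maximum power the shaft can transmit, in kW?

3000 kW

J = πd⁴/32 = π(0.278)⁴/32 = 5.864×10^-4 m⁴.
T_max = τ_allow·J/r = 2.78×10^7 × 5.864×10^-4 / 0.139 = 117300 N·m.
ω = 2π·244/60 = 25.55 rad/s, so P_max = T_max·ω = 2.997×10^6 W.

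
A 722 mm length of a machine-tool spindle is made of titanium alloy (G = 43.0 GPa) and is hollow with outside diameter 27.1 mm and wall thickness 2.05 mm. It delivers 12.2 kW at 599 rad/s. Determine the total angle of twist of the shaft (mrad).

13.4 mrad

ω = 599 rad/s, so T = P/ω = 12.2×10³ / 599.0 = 20.37 N·m.
J = π(d_o⁴ − d_i⁴)/32 = π(0.0271⁴ − 0.0230⁴)/32 = 2.548×10^-8 m⁴.
θ = T·L/(G·J) = 20.37 × 0.722 / (43.0×10⁹ × 2.548×10^-8) = 0.01342 rad.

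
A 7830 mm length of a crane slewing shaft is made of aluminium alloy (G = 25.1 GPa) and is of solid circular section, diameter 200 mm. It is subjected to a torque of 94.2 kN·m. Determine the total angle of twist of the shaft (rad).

J = πd⁴/32 = π(0.200)⁴/32 = 1.571×10^-4 m⁴.
θ = T·L/(G·J) = 94200 × 7.83 / (25.1×10⁹ × 1.571×10^-4) = 0.1871 rad.

0.187 rad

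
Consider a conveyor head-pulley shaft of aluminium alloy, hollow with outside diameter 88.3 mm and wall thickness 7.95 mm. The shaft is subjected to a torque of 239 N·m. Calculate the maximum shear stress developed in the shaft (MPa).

J = π(d_o⁴ − d_i⁴)/32 = π(0.0883⁴ − 0.0724⁴)/32 = 3.271×10^-6 m⁴.
τ_max = T·r/J = 239.0 × 0.0442 / 3.271×10^-6 = 3.226×10^6 Pa.

3.23 MPa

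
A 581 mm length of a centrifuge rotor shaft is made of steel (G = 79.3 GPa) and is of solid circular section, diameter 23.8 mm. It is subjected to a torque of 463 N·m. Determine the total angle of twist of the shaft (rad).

0.108 rad

J = πd⁴/32 = π(0.0238)⁴/32 = 3.150×10^-8 m⁴.
θ = T·L/(G·J) = 463.0 × 0.581 / (79.3×10⁹ × 3.150×10^-8) = 0.1077 rad.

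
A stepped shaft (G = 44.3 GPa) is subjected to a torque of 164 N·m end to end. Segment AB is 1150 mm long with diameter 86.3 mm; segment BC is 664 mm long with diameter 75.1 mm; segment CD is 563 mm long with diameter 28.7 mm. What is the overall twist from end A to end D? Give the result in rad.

0.0329 rad

J_AB = π(0.0863)⁴/32 = 5.45×10^-6 m⁴; J_BC = π(0.0751)⁴/32 = 3.12×10^-6 m⁴; J_CD = π(0.0287)⁴/32 = 6.66×10^-8 m⁴.
θ = (T/G)·Σ L_i/J_i = (164.0/44.3×10⁹)·(1.15/5.45×10^-6 + 0.664/3.12×10^-6 + 0.563/6.66×10^-8) = 0.03286 rad.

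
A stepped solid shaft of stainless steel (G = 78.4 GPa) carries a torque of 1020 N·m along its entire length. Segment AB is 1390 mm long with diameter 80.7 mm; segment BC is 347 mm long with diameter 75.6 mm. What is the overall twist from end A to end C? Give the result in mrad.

5.75 mrad

J_AB = π(0.0807)⁴/32 = 4.16×10^-6 m⁴; J_BC = π(0.0756)⁴/32 = 3.21×10^-6 m⁴.
θ = (T/G)·Σ L_i/J_i = (1020/78.4×10⁹)·(1.39/4.16×10^-6 + 0.347/3.21×10^-6) = 5.751×10^-3 rad.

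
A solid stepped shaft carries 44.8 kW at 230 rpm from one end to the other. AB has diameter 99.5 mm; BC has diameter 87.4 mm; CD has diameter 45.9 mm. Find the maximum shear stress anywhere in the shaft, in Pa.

9.80e7 Pa

ω = 2π·230/60 = 24.09 rad/s, so T = P/ω = 44.8×10³ / 24.09 = 1860 N·m.
Under the same torque, τ_max = 16T/(πd³) is largest where d is smallest — segment CD (d = 45.9 mm).
τ_max = 16·1860/(π·(0.0459)³) = 9.796×10^7 Pa.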